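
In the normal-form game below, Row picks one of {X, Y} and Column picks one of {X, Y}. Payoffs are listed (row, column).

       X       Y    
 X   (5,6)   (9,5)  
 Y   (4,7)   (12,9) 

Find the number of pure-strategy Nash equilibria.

Both X: Row gets 5 (best alternative 4); Column gets 6 (best alternative 5). Neither deviates — NE.
Both Y: Row gets 12 (best alternative 9); Column gets 9 (best alternative 7). Neither deviates — NE.
(X, Y) is not a NE: Row would switch to Y (12 > 9).
No other cell survives both best-response checks, so there are 2 pure NE.

2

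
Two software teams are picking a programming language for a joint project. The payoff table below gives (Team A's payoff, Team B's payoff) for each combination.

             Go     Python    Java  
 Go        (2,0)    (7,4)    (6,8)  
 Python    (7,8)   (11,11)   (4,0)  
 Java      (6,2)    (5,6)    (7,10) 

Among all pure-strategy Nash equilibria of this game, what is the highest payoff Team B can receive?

Both Python is a pure NE (Team A: 11 ≥ 7; Team B: 11 ≥ 8). Team B gets 11.
Both Java is a pure NE (Team A: 7 ≥ 6; Team B: 10 ≥ 6). Team B gets 10.
Every other cell has a profitable deviation for at least one player. Highest of {11, 10} is 11.

11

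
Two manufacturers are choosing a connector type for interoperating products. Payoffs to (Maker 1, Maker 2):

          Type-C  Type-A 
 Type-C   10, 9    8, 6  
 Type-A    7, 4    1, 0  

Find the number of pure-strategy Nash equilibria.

1

Both Type-C: Maker 1 gets 10 (best alternative 7); Maker 2 gets 9 (best alternative 6). Neither deviates — NE.
Both Type-A is not a NE: Maker 1 would switch to Type-C (8 > 1).
No other cell survives both best-response checks, so there is 1 pure NE.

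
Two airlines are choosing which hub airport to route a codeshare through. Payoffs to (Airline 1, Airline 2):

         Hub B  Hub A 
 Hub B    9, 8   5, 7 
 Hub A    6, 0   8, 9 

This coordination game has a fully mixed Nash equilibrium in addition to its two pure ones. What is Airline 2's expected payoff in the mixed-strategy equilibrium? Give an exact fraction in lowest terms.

36/5

Airline 1 mixes with probability p on Hub B, chosen so Airline 2 is indifferent: 8p + 0(1−p) = 7p + 9(1−p) gives p = 9/10.
Airline 2's expected payoff is 8·9/10 + 0·1/10 = 36/5.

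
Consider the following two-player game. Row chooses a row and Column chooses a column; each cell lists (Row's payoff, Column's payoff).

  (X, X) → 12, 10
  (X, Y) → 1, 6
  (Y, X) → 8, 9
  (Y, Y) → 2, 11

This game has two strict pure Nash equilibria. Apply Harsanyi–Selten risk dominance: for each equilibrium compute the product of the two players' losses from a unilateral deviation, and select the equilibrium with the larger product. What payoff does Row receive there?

At both X: Row loses 12 − 8 = 4 by deviating; Column loses 10 − 6 = 4. Product = 4·4 = 16.
At both Y: Row loses 2 − 1 = 1 by deviating; Column loses 11 − 9 = 2. Product = 1·2 = 2.
16 > 2, so both X is risk-dominant. Row's payoff there is 12.

12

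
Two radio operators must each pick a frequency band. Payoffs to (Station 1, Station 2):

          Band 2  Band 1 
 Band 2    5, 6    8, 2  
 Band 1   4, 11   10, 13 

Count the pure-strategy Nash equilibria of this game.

2

Both Band 2: Station 1 gets 5 (best alternative 4); Station 2 gets 6 (best alternative 2). Neither deviates — NE.
Both Band 1: Station 1 gets 10 (best alternative 8); Station 2 gets 13 (best alternative 11). Neither deviates — NE.
(Band 1, Band 2) is not a NE: Station 1 would switch to Band 2 (5 > 4).
No other cell survives both best-response checks, so there are 2 pure NE.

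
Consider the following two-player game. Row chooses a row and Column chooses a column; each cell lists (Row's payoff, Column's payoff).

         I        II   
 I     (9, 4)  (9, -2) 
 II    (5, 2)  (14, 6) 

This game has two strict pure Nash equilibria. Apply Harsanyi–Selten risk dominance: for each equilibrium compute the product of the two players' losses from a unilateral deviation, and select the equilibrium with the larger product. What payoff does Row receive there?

9

At both I: Row loses 9 − 5 = 4 by deviating; Column loses 4 − (-2) = 6. Product = 4·6 = 24.
At both II: Row loses 14 − 9 = 5 by deviating; Column loses 6 − 2 = 4. Product = 5·4 = 20.
24 > 20, so both I is risk-dominant. Row's payoff there is 9.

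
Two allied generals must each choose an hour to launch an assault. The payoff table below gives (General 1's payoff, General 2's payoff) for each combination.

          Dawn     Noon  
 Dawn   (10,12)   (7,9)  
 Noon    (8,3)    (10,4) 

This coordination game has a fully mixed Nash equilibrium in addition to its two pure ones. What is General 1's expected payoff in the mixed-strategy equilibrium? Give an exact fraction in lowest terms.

General 2 mixes with probability q on Dawn, chosen so General 1 is indifferent: 10q + 7(1−q) = 8q + 10(1−q) gives q = 3/5.
General 1's expected payoff (from either row, since indifferent) is 10·3/5 + 7·2/5 = 44/5.

44/5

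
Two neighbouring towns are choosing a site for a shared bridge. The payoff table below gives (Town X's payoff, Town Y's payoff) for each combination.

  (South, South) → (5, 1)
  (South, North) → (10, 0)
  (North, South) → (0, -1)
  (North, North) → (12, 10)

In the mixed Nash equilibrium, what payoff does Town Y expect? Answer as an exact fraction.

Town X mixes with probability p on South, chosen so Town Y is indifferent: 1p + (-1)(1−p) = 0p + 10(1−p) gives p = 11/12.
Town Y's expected payoff is 1·11/12 + (-1)·1/12 = 5/6.

5/6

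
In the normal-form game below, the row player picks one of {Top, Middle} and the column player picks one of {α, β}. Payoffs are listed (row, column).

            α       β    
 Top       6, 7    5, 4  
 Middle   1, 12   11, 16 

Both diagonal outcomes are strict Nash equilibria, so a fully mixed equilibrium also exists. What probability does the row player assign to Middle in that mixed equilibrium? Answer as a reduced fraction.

3/7

The row player's mix p on Top must make the column player indifferent between α and β.
The column player's payoff from α: 7p + 12(1−p). From β: 4p + 16(1−p).
Set equal: 3p = 4(1−p) → p = 4/7.
Probability on Middle is 1 − 4/7 = 3/7.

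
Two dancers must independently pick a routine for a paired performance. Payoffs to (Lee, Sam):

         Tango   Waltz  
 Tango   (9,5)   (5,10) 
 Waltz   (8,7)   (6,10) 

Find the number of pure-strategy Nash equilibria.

Both Waltz: Lee gets 6 (best alternative 5); Sam gets 10 (best alternative 7). Neither deviates — NE.
Both Tango is not a NE: Sam would switch to Waltz (10 > 5).
No other cell survives both best-response checks, so there is 1 pure NE.

1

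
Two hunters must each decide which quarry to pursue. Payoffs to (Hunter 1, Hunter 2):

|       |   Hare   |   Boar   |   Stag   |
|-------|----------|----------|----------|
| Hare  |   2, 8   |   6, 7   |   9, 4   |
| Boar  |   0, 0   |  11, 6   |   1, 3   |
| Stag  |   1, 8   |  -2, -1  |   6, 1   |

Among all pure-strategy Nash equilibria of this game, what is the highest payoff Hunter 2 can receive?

Both Hare is a pure NE (Hunter 1: 2 ≥ 1; Hunter 2: 8 ≥ 7). Hunter 2 gets 8.
Both Boar is a pure NE (Hunter 1: 11 ≥ 6; Hunter 2: 6 ≥ 3). Hunter 2 gets 6.
Every other cell has a profitable deviation for at least one player. Highest of {8, 6} is 8.

8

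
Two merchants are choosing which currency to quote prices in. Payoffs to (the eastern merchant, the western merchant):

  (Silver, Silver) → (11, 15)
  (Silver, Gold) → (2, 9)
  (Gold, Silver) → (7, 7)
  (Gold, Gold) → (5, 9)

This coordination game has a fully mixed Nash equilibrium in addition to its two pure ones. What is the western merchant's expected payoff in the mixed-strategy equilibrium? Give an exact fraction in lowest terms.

The eastern merchant mixes with probability p on Silver, chosen so the western merchant is indifferent: 15p + 7(1−p) = 9p + 9(1−p) gives p = 1/4.
The western merchant's expected payoff is 15·1/4 + 7·3/4 = 9.

9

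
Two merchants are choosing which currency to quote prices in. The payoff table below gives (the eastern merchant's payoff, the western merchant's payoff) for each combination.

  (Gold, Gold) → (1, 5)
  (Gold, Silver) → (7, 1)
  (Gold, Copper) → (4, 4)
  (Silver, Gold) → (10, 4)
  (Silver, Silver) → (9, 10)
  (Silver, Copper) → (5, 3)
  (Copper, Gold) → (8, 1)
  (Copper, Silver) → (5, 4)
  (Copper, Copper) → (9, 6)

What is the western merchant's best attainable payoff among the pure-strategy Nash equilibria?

10

Both Silver is a pure NE (the eastern merchant: 9 ≥ 7; the western merchant: 10 ≥ 4). The western merchant gets 10.
Both Copper is a pure NE (the eastern merchant: 9 ≥ 5; the western merchant: 6 ≥ 4). The western merchant gets 6.
Every other cell has a profitable deviation for at least one player. Highest of {10, 6} is 10.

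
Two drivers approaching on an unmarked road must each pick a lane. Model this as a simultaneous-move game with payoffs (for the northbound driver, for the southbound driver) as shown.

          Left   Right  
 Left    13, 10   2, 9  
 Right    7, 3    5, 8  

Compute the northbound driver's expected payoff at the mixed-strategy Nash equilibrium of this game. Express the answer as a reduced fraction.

The southbound driver mixes with probability q on Left, chosen so the northbound driver is indifferent: 13q + 2(1−q) = 7q + 5(1−q) gives q = 1/3.
The northbound driver's expected payoff (from either row, since indifferent) is 13·1/3 + 2·2/3 = 17/3.

17/3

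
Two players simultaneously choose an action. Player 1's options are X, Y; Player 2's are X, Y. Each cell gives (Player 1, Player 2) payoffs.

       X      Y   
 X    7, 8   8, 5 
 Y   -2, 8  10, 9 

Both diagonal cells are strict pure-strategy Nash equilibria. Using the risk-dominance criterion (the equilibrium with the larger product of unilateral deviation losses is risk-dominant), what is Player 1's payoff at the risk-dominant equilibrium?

At both X: Player 1 loses 7 − (-2) = 9 by deviating; Player 2 loses 8 − 5 = 3. Product = 9·3 = 27.
At both Y: Player 1 loses 10 − 8 = 2 by deviating; Player 2 loses 9 − 8 = 1. Product = 2·1 = 2.
27 > 2, so both X is risk-dominant. Player 1's payoff there is 7.

7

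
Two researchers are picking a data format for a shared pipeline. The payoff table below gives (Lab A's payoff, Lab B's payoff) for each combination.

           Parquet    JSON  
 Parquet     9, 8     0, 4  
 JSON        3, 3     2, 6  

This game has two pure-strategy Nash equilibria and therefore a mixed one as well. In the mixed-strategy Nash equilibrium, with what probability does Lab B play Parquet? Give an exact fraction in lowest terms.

Lab B's mix q on Parquet must make Lab A indifferent between Parquet and JSON.
Lab A's payoff from Parquet: 9q + 0(1−q). From JSON: 3q + 2(1−q).
Set equal: 6q = 2(1−q) → q = 2/8 = 1/4.

1/4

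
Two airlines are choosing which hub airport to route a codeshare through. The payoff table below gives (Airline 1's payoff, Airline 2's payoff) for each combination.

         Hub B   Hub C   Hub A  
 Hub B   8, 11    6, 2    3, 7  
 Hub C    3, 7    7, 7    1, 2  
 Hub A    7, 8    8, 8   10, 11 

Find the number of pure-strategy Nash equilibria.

2

Both Hub B: Airline 1 gets 8 (best alternative 7); Airline 2 gets 11 (best alternative 7). Neither deviates — NE.
Both Hub A: Airline 1 gets 10 (best alternative 3); Airline 2 gets 11 (best alternative 8). Neither deviates — NE.
Both Hub C is not a NE: Airline 1 would switch to Hub A (8 > 7).
No other cell survives both best-response checks, so there are 2 pure NE.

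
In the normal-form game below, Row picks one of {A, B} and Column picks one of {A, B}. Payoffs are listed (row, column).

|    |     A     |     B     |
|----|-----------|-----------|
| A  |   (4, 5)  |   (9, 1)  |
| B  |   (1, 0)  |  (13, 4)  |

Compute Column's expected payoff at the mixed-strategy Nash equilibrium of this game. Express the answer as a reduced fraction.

5/2

Row mixes with probability p on A, chosen so Column is indifferent: 5p + 0(1−p) = 1p + 4(1−p) gives p = 1/2.
Column's expected payoff is 5·1/2 + 0·1/2 = 5/2.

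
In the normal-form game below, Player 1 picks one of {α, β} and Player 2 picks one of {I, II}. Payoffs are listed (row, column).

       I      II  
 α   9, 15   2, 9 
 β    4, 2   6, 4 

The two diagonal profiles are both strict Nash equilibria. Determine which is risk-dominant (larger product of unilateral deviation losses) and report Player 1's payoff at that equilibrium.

At (α, I): Player 1 loses 9 − 4 = 5 by deviating; Player 2 loses 15 − 9 = 6. Product = 5·6 = 30.
At (β, II): Player 1 loses 6 − 2 = 4 by deviating; Player 2 loses 4 − 2 = 2. Product = 4·2 = 8.
30 > 8, so (α, I) is risk-dominant. Player 1's payoff there is 9.

9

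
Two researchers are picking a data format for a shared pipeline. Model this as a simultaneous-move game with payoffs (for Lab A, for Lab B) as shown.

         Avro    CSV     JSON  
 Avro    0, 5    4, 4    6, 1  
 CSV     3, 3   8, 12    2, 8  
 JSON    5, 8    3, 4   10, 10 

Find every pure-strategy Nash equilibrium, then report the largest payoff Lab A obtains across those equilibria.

Both CSV is a pure NE (Lab A: 8 ≥ 4; Lab B: 12 ≥ 8). Lab A gets 8.
Both JSON is a pure NE (Lab A: 10 ≥ 6; Lab B: 10 ≥ 8). Lab A gets 10.
Every other cell has a profitable deviation for at least one player. Highest of {8, 10} is 10.

10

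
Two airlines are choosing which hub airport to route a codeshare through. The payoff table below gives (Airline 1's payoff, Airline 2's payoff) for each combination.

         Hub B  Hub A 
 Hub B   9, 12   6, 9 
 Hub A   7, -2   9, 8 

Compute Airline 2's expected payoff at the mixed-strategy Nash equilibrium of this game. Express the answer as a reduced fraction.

Airline 1 mixes with probability p on Hub B, chosen so Airline 2 is indifferent: 12p + (-2)(1−p) = 9p + 8(1−p) gives p = 10/13.
Airline 2's expected payoff is 12·10/13 + (-2)·3/13 = 114/13.

114/13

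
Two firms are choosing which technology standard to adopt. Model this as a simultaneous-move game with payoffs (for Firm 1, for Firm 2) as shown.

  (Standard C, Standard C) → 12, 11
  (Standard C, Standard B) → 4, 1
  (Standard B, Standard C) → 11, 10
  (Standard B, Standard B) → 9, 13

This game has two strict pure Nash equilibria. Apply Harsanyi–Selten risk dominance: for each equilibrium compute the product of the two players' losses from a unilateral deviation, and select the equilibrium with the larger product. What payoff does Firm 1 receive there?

At both Standard C: Firm 1 loses 12 − 11 = 1 by deviating; Firm 2 loses 11 − 1 = 10. Product = 1·10 = 10.
At both Standard B: Firm 1 loses 9 − 4 = 5 by deviating; Firm 2 loses 13 − 10 = 3. Product = 5·3 = 15.
15 > 10, so both Standard B is risk-dominant. Firm 1's payoff there is 9.

9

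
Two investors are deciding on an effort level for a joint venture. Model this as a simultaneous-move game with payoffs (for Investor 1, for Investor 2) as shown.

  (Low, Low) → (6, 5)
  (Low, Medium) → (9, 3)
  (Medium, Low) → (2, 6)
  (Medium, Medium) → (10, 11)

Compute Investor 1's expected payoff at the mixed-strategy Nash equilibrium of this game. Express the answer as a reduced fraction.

Investor 2 mixes with probability q on Low, chosen so Investor 1 is indifferent: 6q + 9(1−q) = 2q + 10(1−q) gives q = 1/5.
Investor 1's expected payoff (from either row, since indifferent) is 6·1/5 + 9·4/5 = 42/5.

42/5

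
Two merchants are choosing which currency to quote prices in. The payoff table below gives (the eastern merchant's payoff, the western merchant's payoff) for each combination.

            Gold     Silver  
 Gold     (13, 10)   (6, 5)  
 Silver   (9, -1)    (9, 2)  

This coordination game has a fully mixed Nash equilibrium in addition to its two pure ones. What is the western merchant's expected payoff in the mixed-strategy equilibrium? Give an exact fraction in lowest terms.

The eastern merchant mixes with probability p on Gold, chosen so the western merchant is indifferent: 10p + (-1)(1−p) = 5p + 2(1−p) gives p = 3/8.
The western merchant's expected payoff is 10·3/8 + (-1)·5/8 = 25/8.

25/8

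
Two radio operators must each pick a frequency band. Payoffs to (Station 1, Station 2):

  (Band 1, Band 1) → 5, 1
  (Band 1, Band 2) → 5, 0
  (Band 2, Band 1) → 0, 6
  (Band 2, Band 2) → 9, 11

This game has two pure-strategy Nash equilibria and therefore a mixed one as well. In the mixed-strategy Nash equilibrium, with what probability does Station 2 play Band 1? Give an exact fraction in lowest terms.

4/9

Station 2's mix q on Band 1 must make Station 1 indifferent between Band 1 and Band 2.
Station 1's payoff from Band 1: 5q + 5(1−q). From Band 2: 0q + 9(1−q).
Set equal: 5q = 4(1−q) → q = 4/9.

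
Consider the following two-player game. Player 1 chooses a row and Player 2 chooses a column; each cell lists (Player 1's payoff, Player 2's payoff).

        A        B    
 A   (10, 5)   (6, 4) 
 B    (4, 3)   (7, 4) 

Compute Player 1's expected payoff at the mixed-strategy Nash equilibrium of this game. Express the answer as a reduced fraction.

Player 2 mixes with probability q on A, chosen so Player 1 is indifferent: 10q + 6(1−q) = 4q + 7(1−q) gives q = 1/7.
Player 1's expected payoff (from either row, since indifferent) is 10·1/7 + 6·6/7 = 46/7.

46/7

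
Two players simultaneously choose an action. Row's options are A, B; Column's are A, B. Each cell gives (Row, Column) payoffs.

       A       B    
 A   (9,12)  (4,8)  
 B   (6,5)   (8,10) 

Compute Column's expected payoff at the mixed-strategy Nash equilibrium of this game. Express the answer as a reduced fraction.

Row mixes with probability p on A, chosen so Column is indifferent: 12p + 5(1−p) = 8p + 10(1−p) gives p = 5/9.
Column's expected payoff is 12·5/9 + 5·4/9 = 80/9.

80/9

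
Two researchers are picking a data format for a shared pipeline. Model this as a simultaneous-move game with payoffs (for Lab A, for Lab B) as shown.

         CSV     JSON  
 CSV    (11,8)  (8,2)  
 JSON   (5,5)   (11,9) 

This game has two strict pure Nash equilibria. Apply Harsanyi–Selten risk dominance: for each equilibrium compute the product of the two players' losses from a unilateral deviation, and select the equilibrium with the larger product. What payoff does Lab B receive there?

8

At both CSV: Lab A loses 11 − 5 = 6 by deviating; Lab B loses 8 − 2 = 6. Product = 6·6 = 36.
At both JSON: Lab A loses 11 − 8 = 3 by deviating; Lab B loses 9 − 5 = 4. Product = 3·4 = 12.
36 > 12, so both CSV is risk-dominant. Lab B's payoff there is 8.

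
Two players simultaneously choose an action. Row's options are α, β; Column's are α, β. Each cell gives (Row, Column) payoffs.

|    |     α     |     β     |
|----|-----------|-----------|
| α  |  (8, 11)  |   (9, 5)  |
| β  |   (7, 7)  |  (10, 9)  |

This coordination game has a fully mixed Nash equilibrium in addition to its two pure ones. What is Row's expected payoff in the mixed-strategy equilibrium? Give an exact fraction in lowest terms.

Column mixes with probability q on α, chosen so Row is indifferent: 8q + 9(1−q) = 7q + 10(1−q) gives q = 1/2.
Row's expected payoff (from either row, since indifferent) is 8·1/2 + 9·1/2 = 17/2.

17/2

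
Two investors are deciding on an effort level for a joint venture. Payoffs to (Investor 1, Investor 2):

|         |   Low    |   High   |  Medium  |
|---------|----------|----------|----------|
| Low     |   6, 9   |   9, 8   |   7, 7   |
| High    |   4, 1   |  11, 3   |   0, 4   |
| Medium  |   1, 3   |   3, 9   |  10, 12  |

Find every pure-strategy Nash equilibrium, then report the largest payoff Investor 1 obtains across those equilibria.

Both Low is a pure NE (Investor 1: 6 ≥ 4; Investor 2: 9 ≥ 8). Investor 1 gets 6.
Both Medium is a pure NE (Investor 1: 10 ≥ 7; Investor 2: 12 ≥ 9). Investor 1 gets 10.
Every other cell has a profitable deviation for at least one player. Highest of {6, 10} is 10.

10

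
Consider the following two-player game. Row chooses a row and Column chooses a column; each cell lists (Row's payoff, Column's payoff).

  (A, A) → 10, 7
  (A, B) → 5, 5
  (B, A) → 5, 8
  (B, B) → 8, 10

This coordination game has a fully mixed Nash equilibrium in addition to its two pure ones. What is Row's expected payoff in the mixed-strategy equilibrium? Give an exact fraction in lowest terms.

55/8

Column mixes with probability q on A, chosen so Row is indifferent: 10q + 5(1−q) = 5q + 8(1−q) gives q = 3/8.
Row's expected payoff (from either row, since indifferent) is 10·3/8 + 5·5/8 = 55/8.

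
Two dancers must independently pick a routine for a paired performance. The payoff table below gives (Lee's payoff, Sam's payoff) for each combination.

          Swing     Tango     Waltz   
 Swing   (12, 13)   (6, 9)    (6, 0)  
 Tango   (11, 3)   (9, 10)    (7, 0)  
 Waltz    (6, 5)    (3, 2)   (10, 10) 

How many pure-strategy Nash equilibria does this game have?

Both Swing: Lee gets 12 (best alternative 11); Sam gets 13 (best alternative 9). Neither deviates — NE.
Both Tango: Lee gets 9 (best alternative 6); Sam gets 10 (best alternative 3). Neither deviates — NE.
Both Waltz: Lee gets 10 (best alternative 7); Sam gets 10 (best alternative 5). Neither deviates — NE.
(Tango, Waltz) is not a NE: Lee would switch to Waltz (10 > 7).
No other cell survives both best-response checks, so there are 3 pure NE.

3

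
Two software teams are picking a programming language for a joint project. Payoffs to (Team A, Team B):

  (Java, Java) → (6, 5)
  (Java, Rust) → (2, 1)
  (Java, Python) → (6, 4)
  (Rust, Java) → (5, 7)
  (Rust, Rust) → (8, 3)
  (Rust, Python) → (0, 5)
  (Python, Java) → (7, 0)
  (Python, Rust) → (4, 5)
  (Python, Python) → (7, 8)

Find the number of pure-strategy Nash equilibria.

Both Python: Team A gets 7 (best alternative 6); Team B gets 8 (best alternative 5). Neither deviates — NE.
Both Rust is not a NE: Team B would switch to Java (7 > 3).
No other cell survives both best-response checks, so there is 1 pure NE.

1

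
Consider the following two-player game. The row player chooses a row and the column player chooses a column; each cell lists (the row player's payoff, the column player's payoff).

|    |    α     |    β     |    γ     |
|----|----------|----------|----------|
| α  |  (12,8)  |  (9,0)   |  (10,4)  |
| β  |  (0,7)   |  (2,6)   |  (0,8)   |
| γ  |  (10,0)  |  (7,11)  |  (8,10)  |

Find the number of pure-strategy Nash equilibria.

1

Both α: the row player gets 12 (best alternative 10); the column player gets 8 (best alternative 4). Neither deviates — NE.
Both γ is not a NE: the row player would switch to α (10 > 8).
No other cell survives both best-response checks, so there is 1 pure NE.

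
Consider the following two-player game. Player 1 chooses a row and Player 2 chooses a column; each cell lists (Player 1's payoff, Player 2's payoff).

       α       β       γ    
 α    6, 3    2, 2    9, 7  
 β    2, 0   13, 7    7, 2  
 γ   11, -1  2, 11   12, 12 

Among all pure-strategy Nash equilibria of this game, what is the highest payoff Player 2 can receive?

12

Both β is a pure NE (Player 1: 13 ≥ 2; Player 2: 7 ≥ 2). Player 2 gets 7.
Both γ is a pure NE (Player 1: 12 ≥ 9; Player 2: 12 ≥ 11). Player 2 gets 12.
Every other cell has a profitable deviation for at least one player. Highest of {7, 12} is 12.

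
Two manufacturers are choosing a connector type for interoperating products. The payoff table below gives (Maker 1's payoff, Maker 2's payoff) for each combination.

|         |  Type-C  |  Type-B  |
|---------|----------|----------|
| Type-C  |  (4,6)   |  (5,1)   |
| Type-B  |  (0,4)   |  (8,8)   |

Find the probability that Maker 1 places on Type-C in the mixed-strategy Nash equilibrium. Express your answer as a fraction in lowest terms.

4/9

Maker 1's mix p on Type-C must make Maker 2 indifferent between Type-C and Type-B.
Maker 2's payoff from Type-C: 6p + 4(1−p). From Type-B: 1p + 8(1−p).
Set equal: 5p = 4(1−p) → p = 4/9.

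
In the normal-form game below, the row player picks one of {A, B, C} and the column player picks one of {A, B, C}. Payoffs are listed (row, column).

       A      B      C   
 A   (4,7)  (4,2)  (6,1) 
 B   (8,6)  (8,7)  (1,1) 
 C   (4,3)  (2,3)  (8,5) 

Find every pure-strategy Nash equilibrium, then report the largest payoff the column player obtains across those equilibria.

Both B is a pure NE (the row player: 8 ≥ 4; the column player: 7 ≥ 6). The column player gets 7.
Both C is a pure NE (the row player: 8 ≥ 6; the column player: 5 ≥ 3). The column player gets 5.
Every other cell has a profitable deviation for at least one player. Highest of {7, 5} is 7.

7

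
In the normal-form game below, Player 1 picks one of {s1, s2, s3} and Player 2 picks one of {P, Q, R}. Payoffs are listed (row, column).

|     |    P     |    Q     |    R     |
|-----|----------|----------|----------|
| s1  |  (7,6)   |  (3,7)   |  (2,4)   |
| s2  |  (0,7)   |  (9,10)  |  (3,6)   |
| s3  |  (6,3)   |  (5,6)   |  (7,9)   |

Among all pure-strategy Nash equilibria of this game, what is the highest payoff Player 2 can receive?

(s2, Q) is a pure NE (Player 1: 9 ≥ 5; Player 2: 10 ≥ 7). Player 2 gets 10.
(s3, R) is a pure NE (Player 1: 7 ≥ 3; Player 2: 9 ≥ 6). Player 2 gets 9.
Every other cell has a profitable deviation for at least one player. Highest of {10, 9} is 10.

10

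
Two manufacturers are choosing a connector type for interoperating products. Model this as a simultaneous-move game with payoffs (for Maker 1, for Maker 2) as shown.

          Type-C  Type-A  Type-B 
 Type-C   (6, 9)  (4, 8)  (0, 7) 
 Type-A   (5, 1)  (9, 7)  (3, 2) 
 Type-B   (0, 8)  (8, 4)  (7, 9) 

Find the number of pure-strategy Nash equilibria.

3

Both Type-C: Maker 1 gets 6 (best alternative 5); Maker 2 gets 9 (best alternative 8). Neither deviates — NE.
Both Type-A: Maker 1 gets 9 (best alternative 8); Maker 2 gets 7 (best alternative 2). Neither deviates — NE.
Both Type-B: Maker 1 gets 7 (best alternative 3); Maker 2 gets 9 (best alternative 8). Neither deviates — NE.
(Type-C, Type-A) is not a NE: Maker 1 would switch to Type-A (9 > 4).
No other cell survives both best-response checks, so there are 3 pure NE.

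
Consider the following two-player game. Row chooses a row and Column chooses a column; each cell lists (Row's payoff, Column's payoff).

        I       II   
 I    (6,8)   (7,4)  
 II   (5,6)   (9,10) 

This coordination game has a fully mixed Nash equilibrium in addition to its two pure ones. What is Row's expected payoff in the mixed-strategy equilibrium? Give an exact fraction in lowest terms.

Column mixes with probability q on I, chosen so Row is indifferent: 6q + 7(1−q) = 5q + 9(1−q) gives q = 2/3.
Row's expected payoff (from either row, since indifferent) is 6·2/3 + 7·1/3 = 19/3.

19/3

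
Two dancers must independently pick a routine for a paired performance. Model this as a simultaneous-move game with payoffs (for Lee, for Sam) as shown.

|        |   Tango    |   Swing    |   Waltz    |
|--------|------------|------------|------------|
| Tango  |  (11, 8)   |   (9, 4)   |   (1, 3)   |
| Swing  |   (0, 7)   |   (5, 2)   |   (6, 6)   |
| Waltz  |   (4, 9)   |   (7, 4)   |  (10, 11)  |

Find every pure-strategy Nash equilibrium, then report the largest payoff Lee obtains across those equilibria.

11

Both Tango is a pure NE (Lee: 11 ≥ 4; Sam: 8 ≥ 4). Lee gets 11.
Both Waltz is a pure NE (Lee: 10 ≥ 6; Sam: 11 ≥ 9). Lee gets 10.
Every other cell has a profitable deviation for at least one player. Highest of {11, 10} is 11.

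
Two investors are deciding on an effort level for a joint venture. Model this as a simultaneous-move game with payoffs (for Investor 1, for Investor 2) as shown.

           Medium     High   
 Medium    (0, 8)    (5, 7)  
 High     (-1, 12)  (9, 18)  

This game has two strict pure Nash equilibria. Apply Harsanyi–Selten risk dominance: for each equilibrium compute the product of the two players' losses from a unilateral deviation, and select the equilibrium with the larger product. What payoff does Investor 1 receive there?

At both Medium: Investor 1 loses 0 − (-1) = 1 by deviating; Investor 2 loses 8 − 7 = 1. Product = 1·1 = 1.
At both High: Investor 1 loses 9 − 5 = 4 by deviating; Investor 2 loses 18 − 12 = 6. Product = 4·6 = 24.
24 > 1, so both High is risk-dominant. Investor 1's payoff there is 9.

9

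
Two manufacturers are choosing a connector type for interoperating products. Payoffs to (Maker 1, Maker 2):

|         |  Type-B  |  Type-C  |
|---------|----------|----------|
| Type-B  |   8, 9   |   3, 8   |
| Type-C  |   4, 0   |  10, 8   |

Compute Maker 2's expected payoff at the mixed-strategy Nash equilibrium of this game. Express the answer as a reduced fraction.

8

Maker 1 mixes with probability p on Type-B, chosen so Maker 2 is indifferent: 9p + 0(1−p) = 8p + 8(1−p) gives p = 8/9.
Maker 2's expected payoff is 9·8/9 + 0·1/9 = 8.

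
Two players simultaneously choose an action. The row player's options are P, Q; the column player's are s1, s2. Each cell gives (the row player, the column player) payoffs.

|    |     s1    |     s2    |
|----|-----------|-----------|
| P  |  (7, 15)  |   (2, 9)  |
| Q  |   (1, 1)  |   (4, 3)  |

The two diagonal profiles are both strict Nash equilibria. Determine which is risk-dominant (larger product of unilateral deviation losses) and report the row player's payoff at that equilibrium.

At (P, s1): the row player loses 7 − 1 = 6 by deviating; the column player loses 15 − 9 = 6. Product = 6·6 = 36.
At (Q, s2): the row player loses 4 − 2 = 2 by deviating; the column player loses 3 − 1 = 2. Product = 2·2 = 4.
36 > 4, so (P, s1) is risk-dominant. The row player's payoff there is 7.

7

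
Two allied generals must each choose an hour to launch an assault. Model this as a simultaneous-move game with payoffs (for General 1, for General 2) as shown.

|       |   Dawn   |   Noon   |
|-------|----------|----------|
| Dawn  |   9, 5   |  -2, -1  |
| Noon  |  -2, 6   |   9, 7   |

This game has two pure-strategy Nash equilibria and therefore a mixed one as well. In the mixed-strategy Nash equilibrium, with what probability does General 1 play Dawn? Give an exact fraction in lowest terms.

General 1's mix p on Dawn must make General 2 indifferent between Dawn and Noon.
General 2's payoff from Dawn: 5p + 6(1−p). From Noon: (-1)p + 7(1−p).
Set equal: 6p = 1(1−p) → p = 1/7.

1/7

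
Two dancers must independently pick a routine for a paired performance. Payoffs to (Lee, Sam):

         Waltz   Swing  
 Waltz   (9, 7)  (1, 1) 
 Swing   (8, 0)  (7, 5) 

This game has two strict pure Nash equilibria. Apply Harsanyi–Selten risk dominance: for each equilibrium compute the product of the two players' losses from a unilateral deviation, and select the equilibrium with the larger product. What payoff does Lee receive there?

At both Waltz: Lee loses 9 − 8 = 1 by deviating; Sam loses 7 − 1 = 6. Product = 1·6 = 6.
At both Swing: Lee loses 7 − 1 = 6 by deviating; Sam loses 5 − 0 = 5. Product = 6·5 = 30.
30 > 6, so both Swing is risk-dominant. Lee's payoff there is 7.

7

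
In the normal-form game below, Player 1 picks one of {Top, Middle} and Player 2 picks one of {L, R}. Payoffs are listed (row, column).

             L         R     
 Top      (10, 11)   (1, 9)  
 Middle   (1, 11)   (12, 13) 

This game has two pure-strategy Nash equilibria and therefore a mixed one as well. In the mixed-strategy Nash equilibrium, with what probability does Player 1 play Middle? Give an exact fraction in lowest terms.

1/2

Player 1's mix p on Top must make Player 2 indifferent between L and R.
Player 2's payoff from L: 11p + 11(1−p). From R: 9p + 13(1−p).
Set equal: 2p = 2(1−p) → p = 2/4 = 1/2.
Probability on Middle is 1 − 1/2 = 1/2.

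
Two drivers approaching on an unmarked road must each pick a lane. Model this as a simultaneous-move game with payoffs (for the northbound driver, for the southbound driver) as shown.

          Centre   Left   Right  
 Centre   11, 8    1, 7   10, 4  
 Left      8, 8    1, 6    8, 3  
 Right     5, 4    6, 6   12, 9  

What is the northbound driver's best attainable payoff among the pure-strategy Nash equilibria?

12

Both Centre is a pure NE (the northbound driver: 11 ≥ 8; the southbound driver: 8 ≥ 7). The northbound driver gets 11.
Both Right is a pure NE (the northbound driver: 12 ≥ 10; the southbound driver: 9 ≥ 6). The northbound driver gets 12.
Every other cell has a profitable deviation for at least one player. Highest of {11, 12} is 12.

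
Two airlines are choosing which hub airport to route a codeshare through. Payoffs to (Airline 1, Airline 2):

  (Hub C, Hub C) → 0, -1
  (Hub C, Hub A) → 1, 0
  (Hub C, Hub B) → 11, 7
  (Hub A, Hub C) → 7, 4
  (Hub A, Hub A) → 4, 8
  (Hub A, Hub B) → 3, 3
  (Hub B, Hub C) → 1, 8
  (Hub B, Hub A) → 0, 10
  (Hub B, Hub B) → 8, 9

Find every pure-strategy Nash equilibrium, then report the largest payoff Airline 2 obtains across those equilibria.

(Hub C, Hub B) is a pure NE (Airline 1: 11 ≥ 8; Airline 2: 7 ≥ 0). Airline 2 gets 7.
Both Hub A is a pure NE (Airline 1: 4 ≥ 1; Airline 2: 8 ≥ 4). Airline 2 gets 8.
Every other cell has a profitable deviation for at least one player. Highest of {7, 8} is 8.

8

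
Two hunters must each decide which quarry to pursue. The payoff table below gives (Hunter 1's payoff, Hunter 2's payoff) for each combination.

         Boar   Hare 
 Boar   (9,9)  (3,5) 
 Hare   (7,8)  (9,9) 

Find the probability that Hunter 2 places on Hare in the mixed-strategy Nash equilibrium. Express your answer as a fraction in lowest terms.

1/4

Hunter 2's mix q on Boar must make Hunter 1 indifferent between Boar and Hare.
Hunter 1's payoff from Boar: 9q + 3(1−q). From Hare: 7q + 9(1−q).
Set equal: 2q = 6(1−q) → q = 6/8 = 3/4.
Probability on Hare is 1 − 3/4 = 1/4.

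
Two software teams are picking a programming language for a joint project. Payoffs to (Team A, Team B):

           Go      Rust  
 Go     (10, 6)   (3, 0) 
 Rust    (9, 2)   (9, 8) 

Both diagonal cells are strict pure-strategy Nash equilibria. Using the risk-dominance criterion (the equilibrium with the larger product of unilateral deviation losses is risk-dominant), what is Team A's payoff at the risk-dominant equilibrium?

At both Go: Team A loses 10 − 9 = 1 by deviating; Team B loses 6 − 0 = 6. Product = 1·6 = 6.
At both Rust: Team A loses 9 − 3 = 6 by deviating; Team B loses 8 − 2 = 6. Product = 6·6 = 36.
36 > 6, so both Rust is risk-dominant. Team A's payoff there is 9.

9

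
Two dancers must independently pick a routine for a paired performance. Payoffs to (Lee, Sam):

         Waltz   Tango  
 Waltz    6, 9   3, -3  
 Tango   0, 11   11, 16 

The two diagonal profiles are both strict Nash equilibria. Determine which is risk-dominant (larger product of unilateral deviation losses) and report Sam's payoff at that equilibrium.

At both Waltz: Lee loses 6 − 0 = 6 by deviating; Sam loses 9 − (-3) = 12. Product = 6·12 = 72.
At both Tango: Lee loses 11 − 3 = 8 by deviating; Sam loses 16 − 11 = 5. Product = 8·5 = 40.
72 > 40, so both Waltz is risk-dominant. Sam's payoff there is 9.

9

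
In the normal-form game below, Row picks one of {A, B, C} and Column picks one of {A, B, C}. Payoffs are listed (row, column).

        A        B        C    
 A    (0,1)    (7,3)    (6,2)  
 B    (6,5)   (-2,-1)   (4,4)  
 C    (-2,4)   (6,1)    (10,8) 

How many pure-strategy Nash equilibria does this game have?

(A, B): Row gets 7 (best alternative 6); Column gets 3 (best alternative 2). Neither deviates — NE.
(B, A): Row gets 6 (best alternative 0); Column gets 5 (best alternative 4). Neither deviates — NE.
Both C: Row gets 10 (best alternative 6); Column gets 8 (best alternative 4). Neither deviates — NE.
Both B is not a NE: Row would switch to A (7 > -2).
No other cell survives both best-response checks, so there are 3 pure NE.

3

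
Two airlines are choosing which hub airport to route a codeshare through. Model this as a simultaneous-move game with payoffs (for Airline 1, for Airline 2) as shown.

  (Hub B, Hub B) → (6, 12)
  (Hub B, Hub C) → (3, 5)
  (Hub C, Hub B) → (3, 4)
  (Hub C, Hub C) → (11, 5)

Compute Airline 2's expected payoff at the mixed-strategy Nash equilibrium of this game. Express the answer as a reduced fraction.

Airline 1 mixes with probability p on Hub B, chosen so Airline 2 is indifferent: 12p + 4(1−p) = 5p + 5(1−p) gives p = 1/8.
Airline 2's expected payoff is 12·1/8 + 4·7/8 = 5.

5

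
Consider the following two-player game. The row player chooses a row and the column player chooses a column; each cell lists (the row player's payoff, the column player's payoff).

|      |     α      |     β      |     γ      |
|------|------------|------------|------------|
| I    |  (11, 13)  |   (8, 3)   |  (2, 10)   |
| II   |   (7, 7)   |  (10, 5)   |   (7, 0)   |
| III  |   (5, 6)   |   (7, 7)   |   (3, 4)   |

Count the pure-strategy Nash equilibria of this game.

1

(I, α): the row player gets 11 (best alternative 7); the column player gets 13 (best alternative 10). Neither deviates — NE.
(II, β) is not a NE: the column player would switch to α (7 > 5).
No other cell survives both best-response checks, so there is 1 pure NE.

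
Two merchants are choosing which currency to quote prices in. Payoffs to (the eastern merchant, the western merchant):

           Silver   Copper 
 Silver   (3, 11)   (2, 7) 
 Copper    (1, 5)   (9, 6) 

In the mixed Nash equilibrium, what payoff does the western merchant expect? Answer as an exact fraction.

The eastern merchant mixes with probability p on Silver, chosen so the western merchant is indifferent: 11p + 5(1−p) = 7p + 6(1−p) gives p = 1/5.
The western merchant's expected payoff is 11·1/5 + 5·4/5 = 31/5.

31/5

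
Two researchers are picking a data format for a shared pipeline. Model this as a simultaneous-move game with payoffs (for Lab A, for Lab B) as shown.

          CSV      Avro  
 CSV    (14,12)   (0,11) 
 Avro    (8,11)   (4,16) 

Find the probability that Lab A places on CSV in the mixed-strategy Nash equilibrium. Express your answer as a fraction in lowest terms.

Lab A's mix p on CSV must make Lab B indifferent between CSV and Avro.
Lab B's payoff from CSV: 12p + 11(1−p). From Avro: 11p + 16(1−p).
Set equal: 1p = 5(1−p) → p = 5/6.

5/6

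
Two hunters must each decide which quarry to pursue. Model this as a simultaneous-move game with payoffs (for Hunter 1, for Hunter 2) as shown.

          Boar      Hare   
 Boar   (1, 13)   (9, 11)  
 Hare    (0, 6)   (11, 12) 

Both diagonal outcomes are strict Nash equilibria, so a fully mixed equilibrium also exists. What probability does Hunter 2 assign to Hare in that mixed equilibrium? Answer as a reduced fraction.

Hunter 2's mix q on Boar must make Hunter 1 indifferent between Boar and Hare.
Hunter 1's payoff from Boar: 1q + 9(1−q). From Hare: 0q + 11(1−q).
Set equal: 1q = 2(1−q) → q = 2/3.
Probability on Hare is 1 − 2/3 = 1/3.

1/3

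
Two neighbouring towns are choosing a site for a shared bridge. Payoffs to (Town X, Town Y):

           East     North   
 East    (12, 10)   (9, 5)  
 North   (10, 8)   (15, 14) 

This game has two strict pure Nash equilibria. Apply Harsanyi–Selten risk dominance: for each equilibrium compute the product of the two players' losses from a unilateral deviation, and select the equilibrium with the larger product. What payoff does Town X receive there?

15

At both East: Town X loses 12 − 10 = 2 by deviating; Town Y loses 10 − 5 = 5. Product = 2·5 = 10.
At both North: Town X loses 15 − 9 = 6 by deviating; Town Y loses 14 − 8 = 6. Product = 6·6 = 36.
36 > 10, so both North is risk-dominant. Town X's payoff there is 15.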